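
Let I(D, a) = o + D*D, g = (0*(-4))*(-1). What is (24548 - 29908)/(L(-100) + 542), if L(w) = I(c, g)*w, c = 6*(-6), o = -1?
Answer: 2680/64479 ≈ 0.041564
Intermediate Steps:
c = -36
g = 0 (g = 0*(-1) = 0)
I(D, a) = -1 + D² (I(D, a) = -1 + D*D = -1 + D²)
L(w) = 1295*w (L(w) = (-1 + (-36)²)*w = (-1 + 1296)*w = 1295*w)
(24548 - 29908)/(L(-100) + 542) = (24548 - 29908)/(1295*(-100) + 542) = -5360/(-129500 + 542) = -5360/(-128958) = -5360*(-1/128958) = 2680/64479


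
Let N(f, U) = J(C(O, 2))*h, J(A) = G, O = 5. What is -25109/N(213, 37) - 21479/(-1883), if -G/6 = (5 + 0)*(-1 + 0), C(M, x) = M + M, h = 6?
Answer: -43414027/338940 ≈ -128.09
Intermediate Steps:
C(M, x) = 2*M
G = 30 (G = -6*(5 + 0)*(-1 + 0) = -30*(-1) = -6*(-5) = 30)
J(A) = 30
N(f, U) = 180 (N(f, U) = 30*6 = 180)
-25109/N(213, 37) - 21479/(-1883) = -25109/180 - 21479/(-1883) = -25109*1/180 - 21479*(-1/1883) = -25109/180 + 21479/1883 = -43414027/338940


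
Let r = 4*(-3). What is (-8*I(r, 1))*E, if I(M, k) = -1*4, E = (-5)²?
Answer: 800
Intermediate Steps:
E = 25
r = -12
I(M, k) = -4
(-8*I(r, 1))*E = -8*(-4)*25 = 32*25 = 800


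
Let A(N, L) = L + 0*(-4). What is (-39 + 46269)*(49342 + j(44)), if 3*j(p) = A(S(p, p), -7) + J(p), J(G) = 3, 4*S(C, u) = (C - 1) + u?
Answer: 2281019020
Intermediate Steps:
S(C, u) = -¼ + C/4 + u/4 (S(C, u) = ((C - 1) + u)/4 = ((-1 + C) + u)/4 = (-1 + C + u)/4 = -¼ + C/4 + u/4)
A(N, L) = L (A(N, L) = L + 0 = L)
j(p) = -4/3 (j(p) = (-7 + 3)/3 = (⅓)*(-4) = -4/3)
(-39 + 46269)*(49342 + j(44)) = (-39 + 46269)*(49342 - 4/3) = 46230*(148022/3) = 2281019020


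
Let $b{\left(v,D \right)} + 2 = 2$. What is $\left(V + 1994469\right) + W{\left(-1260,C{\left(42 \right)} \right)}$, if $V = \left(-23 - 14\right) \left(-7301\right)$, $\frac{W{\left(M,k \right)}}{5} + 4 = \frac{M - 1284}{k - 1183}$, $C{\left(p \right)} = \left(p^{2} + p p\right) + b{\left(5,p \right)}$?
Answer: $\frac{1062088290}{469} \approx 2.2646 \cdot 10^{6}$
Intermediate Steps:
$b{\left(v,D \right)} = 0$ ($b{\left(v,D \right)} = -2 + 2 = 0$)
$C{\left(p \right)} = 2 p^{2}$ ($C{\left(p \right)} = \left(p^{2} + p p\right) + 0 = \left(p^{2} + p^{2}\right) + 0 = 2 p^{2} + 0 = 2 p^{2}$)
$W{\left(M,k \right)} = -20 + \frac{5 \left(-1284 + M\right)}{-1183 + k}$ ($W{\left(M,k \right)} = -20 + 5 \frac{M - 1284}{k - 1183} = -20 + 5 \frac{-1284 + M}{-1183 + k} = -20 + \frac{5 \left(-1284 + M\right)}{-1183 + k}$)
$V = 270137$ ($V = \left(-37\right) \left(-7301\right) = 270137$)
$\left(V + 1994469\right) + W{\left(-1260,C{\left(42 \right)} \right)} = \left(270137 + 1994469\right) + \frac{5 \left(3448 - 1260 - 4 \cdot 2 \cdot 42^{2}\right)}{-1183 + 2 \cdot 42^{2}} = 2264606 + \frac{5 \left(3448 - 1260 - 4 \cdot 2 \cdot 1764\right)}{-1183 + 2 \cdot 1764} = 2264606 + \frac{5 \left(3448 - 1260 - 14112\right)}{-1183 + 3528} = 2264606 + \frac{5 \left(3448 - 1260 - 14112\right)}{2345} = 2264606 + 5 \cdot \frac{1}{2345} \left(-11924\right) = 2264606 - \frac{11924}{469} = \frac{1062088290}{469}$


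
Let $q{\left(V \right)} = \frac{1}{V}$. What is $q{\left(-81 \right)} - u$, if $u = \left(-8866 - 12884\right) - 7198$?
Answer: $\frac{2344787}{81} \approx 28948.0$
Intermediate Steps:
$u = -28948$ ($u = -21750 - 7198 = -28948$)
$q{\left(-81 \right)} - u = \frac{1}{-81} - -28948 = - \frac{1}{81} + 28948 = \frac{2344787}{81}$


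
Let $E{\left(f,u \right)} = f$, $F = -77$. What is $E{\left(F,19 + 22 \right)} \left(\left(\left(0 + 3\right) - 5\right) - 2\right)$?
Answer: $308$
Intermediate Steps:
$E{\left(F,19 + 22 \right)} \left(\left(\left(0 + 3\right) - 5\right) - 2\right) = - 77 \left(\left(\left(0 + 3\right) - 5\right) - 2\right) = - 77 \left(\left(3 - 5\right) - 2\right) = - 77 \left(-2 - 2\right) = \left(-77\right) \left(-4\right) = 308$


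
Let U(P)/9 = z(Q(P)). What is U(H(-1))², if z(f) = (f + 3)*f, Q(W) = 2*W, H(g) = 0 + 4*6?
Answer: 485409024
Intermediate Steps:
H(g) = 24 (H(g) = 0 + 24 = 24)
z(f) = f*(3 + f) (z(f) = (3 + f)*f = f*(3 + f))
U(P) = 18*P*(3 + 2*P) (U(P) = 9*((2*P)*(3 + 2*P)) = 9*(2*P*(3 + 2*P)) = 18*P*(3 + 2*P))
U(H(-1))² = (18*24*(3 + 2*24))² = (18*24*(3 + 48))² = (18*24*51)² = 22032² = 485409024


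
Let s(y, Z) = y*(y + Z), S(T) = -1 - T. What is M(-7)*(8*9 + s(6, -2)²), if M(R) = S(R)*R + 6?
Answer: -23328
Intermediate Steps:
s(y, Z) = y*(Z + y)
M(R) = 6 + R*(-1 - R) (M(R) = (-1 - R)*R + 6 = R*(-1 - R) + 6 = 6 + R*(-1 - R))
M(-7)*(8*9 + s(6, -2)²) = (6 - 1*(-7)*(1 - 7))*(8*9 + (6*(-2 + 6))²) = (6 - 1*(-7)*(-6))*(72 + (6*4)²) = (6 - 42)*(72 + 24²) = -36*(72 + 576) = -36*648 = -23328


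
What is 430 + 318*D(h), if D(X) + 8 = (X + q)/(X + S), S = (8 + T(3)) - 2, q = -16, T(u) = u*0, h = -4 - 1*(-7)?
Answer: -7720/3 ≈ -2573.3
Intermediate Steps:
h = 3 (h = -4 + 7 = 3)
T(u) = 0
S = 6 (S = (8 + 0) - 2 = 8 - 2 = 6)
D(X) = -8 + (-16 + X)/(6 + X) (D(X) = -8 + (X - 16)/(X + 6) = -8 + (-16 + X)/(6 + X))
430 + 318*D(h) = 430 + 318*((-64 - 7*3)/(6 + 3)) = 430 + 318*((-64 - 21)/9) = 430 + 318*((⅑)*(-85)) = 430 + 318*(-85/9) = 430 - 9010/3 = -7720/3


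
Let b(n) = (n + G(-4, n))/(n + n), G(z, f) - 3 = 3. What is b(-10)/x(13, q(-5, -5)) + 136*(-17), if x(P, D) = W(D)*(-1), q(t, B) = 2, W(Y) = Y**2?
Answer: -46241/20 ≈ -2312.1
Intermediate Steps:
G(z, f) = 6 (G(z, f) = 3 + 3 = 6)
b(n) = (6 + n)/(2*n) (b(n) = (n + 6)/(n + n) = (6 + n)/((2*n)) = (6 + n)*(1/(2*n)) = (6 + n)/(2*n))
x(P, D) = -D**2 (x(P, D) = D**2*(-1) = -D**2)
b(-10)/x(13, q(-5, -5)) + 136*(-17) = ((1/2)*(6 - 10)/(-10))/((-1*2**2)) + 136*(-17) = ((1/2)*(-1/10)*(-4))/((-1*4)) - 2312 = (1/5)/(-4) - 2312 = (1/5)*(-1/4) - 2312 = -1/20 - 2312 = -46241/20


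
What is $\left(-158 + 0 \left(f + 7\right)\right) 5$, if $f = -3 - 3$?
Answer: $-790$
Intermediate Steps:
$f = -6$
$\left(-158 + 0 \left(f + 7\right)\right) 5 = \left(-158 + 0 \left(-6 + 7\right)\right) 5 = \left(-158 + 0 \cdot 1\right) 5 = \left(-158 + 0\right) 5 = \left(-158\right) 5 = -790$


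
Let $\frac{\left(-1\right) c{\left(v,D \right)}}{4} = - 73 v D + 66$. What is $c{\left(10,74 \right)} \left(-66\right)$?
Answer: $-14243856$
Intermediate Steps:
$c{\left(v,D \right)} = -264 + 292 D v$ ($c{\left(v,D \right)} = - 4 \left(- 73 v D + 66\right) = - 4 \left(- 73 D v + 66\right) = - 4 \left(66 - 73 D v\right) = -264 + 292 D v$)
$c{\left(10,74 \right)} \left(-66\right) = \left(-264 + 292 \cdot 74 \cdot 10\right) \left(-66\right) = \left(-264 + 216080\right) \left(-66\right) = 215816 \left(-66\right) = -14243856$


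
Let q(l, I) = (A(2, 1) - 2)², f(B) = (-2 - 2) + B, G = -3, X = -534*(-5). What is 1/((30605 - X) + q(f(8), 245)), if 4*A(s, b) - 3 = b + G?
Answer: 16/447009 ≈ 3.5793e-5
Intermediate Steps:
X = 2670
A(s, b) = b/4 (A(s, b) = ¾ + (b - 3)/4 = ¾ + (-3 + b)/4 = ¾ + (-¾ + b/4) = b/4)
f(B) = -4 + B
q(l, I) = 49/16 (q(l, I) = ((¼)*1 - 2)² = (¼ - 2)² = (-7/4)² = 49/16)
1/((30605 - X) + q(f(8), 245)) = 1/((30605 - 1*2670) + 49/16) = 1/((30605 - 2670) + 49/16) = 1/(27935 + 49/16) = 1/(447009/16) = 16/447009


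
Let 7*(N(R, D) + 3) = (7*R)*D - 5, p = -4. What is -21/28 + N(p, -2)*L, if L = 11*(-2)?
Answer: -2661/28 ≈ -95.036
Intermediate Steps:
N(R, D) = -26/7 + D*R (N(R, D) = -3 + ((7*R)*D - 5)/7 = -3 + (7*D*R - 5)/7 = -3 + (-5 + 7*D*R)/7 = -3 + (-5/7 + D*R) = -26/7 + D*R)
L = -22
-21/28 + N(p, -2)*L = -21/28 + (-26/7 - 2*(-4))*(-22) = -21*1/28 + (-26/7 + 8)*(-22) = -¾ + (30/7)*(-22) = -¾ - 660/7 = -2661/28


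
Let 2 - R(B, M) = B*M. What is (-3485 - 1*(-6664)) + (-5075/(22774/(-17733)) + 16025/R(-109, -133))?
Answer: 470705826709/66021826 ≈ 7129.5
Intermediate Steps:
R(B, M) = 2 - B*M
(-3485 - 1*(-6664)) + (-5075/(22774/(-17733)) + 16025/R(-109, -133)) = (-3485 - 1*(-6664)) + (-5075/(22774/(-17733)) + 16025/(2 - 1*(-109)*(-133))) = (-3485 + 6664) + (-5075/(22774*(-1/17733)) + 16025/(2 - 14497)) = 3179 + (-5075/(-22774/17733) + 16025/(-14495)) = 3179 + (-5075*(-17733/22774) + 16025*(-1/14495)) = 3179 + (89994975/22774 - 3205/2899) = 3179 + 260822441855/66021826 = 470705826709/66021826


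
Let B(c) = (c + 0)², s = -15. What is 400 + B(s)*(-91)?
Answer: -20075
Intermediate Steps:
B(c) = c²
400 + B(s)*(-91) = 400 + (-15)²*(-91) = 400 + 225*(-91) = 400 - 20475 = -20075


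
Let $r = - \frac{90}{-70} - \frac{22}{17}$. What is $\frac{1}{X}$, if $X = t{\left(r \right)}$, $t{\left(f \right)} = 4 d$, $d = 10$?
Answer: $\frac{1}{40} \approx 0.025$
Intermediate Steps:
$r = - \frac{1}{119}$ ($r = \left(-90\right) \left(- \frac{1}{70}\right) - \frac{22}{17} = \frac{9}{7} - \frac{22}{17} = - \frac{1}{119} \approx -0.0084034$)
$t{\left(f \right)} = 40$ ($t{\left(f \right)} = 4 \cdot 10 = 40$)
$X = 40$
$\frac{1}{X} = \frac{1}{40}$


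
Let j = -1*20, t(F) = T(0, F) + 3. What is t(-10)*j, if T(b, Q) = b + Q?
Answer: 140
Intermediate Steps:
T(b, Q) = Q + b
t(F) = 3 + F (t(F) = (F + 0) + 3 = F + 3 = 3 + F)
j = -20
t(-10)*j = (3 - 10)*(-20) = -7*(-20) = 140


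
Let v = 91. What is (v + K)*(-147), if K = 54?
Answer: -21315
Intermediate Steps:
(v + K)*(-147) = (91 + 54)*(-147) = 145*(-147) = -21315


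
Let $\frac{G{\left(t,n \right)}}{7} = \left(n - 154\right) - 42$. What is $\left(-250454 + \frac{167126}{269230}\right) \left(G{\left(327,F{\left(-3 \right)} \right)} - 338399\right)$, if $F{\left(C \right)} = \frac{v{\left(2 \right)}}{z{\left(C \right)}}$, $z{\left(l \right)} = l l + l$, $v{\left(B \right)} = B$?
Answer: $\frac{11455226407158994}{134615} \approx 8.5096 \cdot 10^{10}$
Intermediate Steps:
$z{\left(l \right)} = l + l^{2}$ ($z{\left(l \right)} = l^{2} + l = l + l^{2}$)
$F{\left(C \right)} = \frac{2}{C \left(1 + C\right)}$
$G{\left(t,n \right)} = -1372 + 7 n$ ($G{\left(t,n \right)} = 7 \left(\left(n - 154\right) - 42\right) = 7 \left(\left(-154 + n\right) - 42\right) = 7 \left(-196 + n\right) = -1372 + 7 n$)
$\left(-250454 + \frac{167126}{269230}\right) \left(G{\left(327,F{\left(-3 \right)} \right)} - 338399\right) = \left(-250454 + \frac{167126}{269230}\right) \left(\left(-1372 + 7 \frac{2}{\left(-3\right) \left(1 - 3\right)}\right) - 338399\right) = \left(-250454 + 167126 \cdot \frac{1}{269230}\right) \left(\left(-1372 + 7 \cdot 2 \left(- \frac{1}{3}\right) \frac{1}{-2}\right) - 338399\right) = \left(-250454 + \frac{83563}{134615}\right) \left(\left(-1372 + 7 \cdot 2 \left(- \frac{1}{3}\right) \left(- \frac{1}{2}\right)\right) - 338399\right) = - \frac{33714781647 \left(\left(-1372 + 7 \cdot \frac{1}{3}\right) - 338399\right)}{134615} = - \frac{33714781647 \left(\left(-1372 + \frac{7}{3}\right) - 338399\right)}{134615} = - \frac{33714781647 \left(- \frac{4109}{3} - 338399\right)}{134615} = \left(- \frac{33714781647}{134615}\right) \left(- \frac{1019306}{3}\right) = \frac{11455226407158994}{134615}$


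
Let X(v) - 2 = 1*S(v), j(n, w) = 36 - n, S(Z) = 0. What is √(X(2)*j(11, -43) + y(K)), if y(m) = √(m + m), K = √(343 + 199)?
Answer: √(50 + 2^(¾)*271^(¼)) ≈ 7.5381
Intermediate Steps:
K = √542 ≈ 23.281
X(v) = 2 (X(v) = 2 + 1*0 = 2 + 0 = 2)
y(m) = √2*√m (y(m) = √(2*m) = √2*√m)
√(X(2)*j(11, -43) + y(K)) = √(2*(36 - 1*11) + √2*√(√542)) = √(2*(36 - 11) + √2*542^(¼)) = √(2*25 + 2^(¾)*271^(¼)) = √(50 + 2^(¾)*271^(¼))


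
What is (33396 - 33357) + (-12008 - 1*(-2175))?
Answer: -9794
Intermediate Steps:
(33396 - 33357) + (-12008 - 1*(-2175)) = 39 + (-12008 + 2175) = 39 - 9833 = -9794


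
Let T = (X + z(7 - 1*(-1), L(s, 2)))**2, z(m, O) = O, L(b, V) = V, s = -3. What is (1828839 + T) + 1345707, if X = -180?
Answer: 3206230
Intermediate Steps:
T = 31684 (T = (-180 + 2)**2 = (-178)**2 = 31684)
(1828839 + T) + 1345707 = (1828839 + 31684) + 1345707 = 1860523 + 1345707 = 3206230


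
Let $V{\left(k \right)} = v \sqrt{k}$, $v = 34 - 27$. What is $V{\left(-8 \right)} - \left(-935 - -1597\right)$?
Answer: $-662 + 14 i \sqrt{2} \approx -662.0 + 19.799 i$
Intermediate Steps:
$v = 7$
$V{\left(k \right)} = 7 \sqrt{k}$
$V{\left(-8 \right)} - \left(-935 - -1597\right) = 7 \sqrt{-8} - \left(-935 - -1597\right) = 7 \cdot 2 i \sqrt{2} - \left(-935 + 1597\right) = 14 i \sqrt{2} - 662 = -662 + 14 i \sqrt{2}$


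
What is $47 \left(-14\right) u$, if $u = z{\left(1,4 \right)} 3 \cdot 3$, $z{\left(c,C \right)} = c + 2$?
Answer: $-17766$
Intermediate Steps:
$z{\left(c,C \right)} = 2 + c$
$u = 27$ ($u = \left(2 + 1\right) 3 \cdot 3 = 3 \cdot 9 = 27$)
$47 \left(-14\right) u = 47 \left(-14\right) 27 = \left(-658\right) 27 = -17766$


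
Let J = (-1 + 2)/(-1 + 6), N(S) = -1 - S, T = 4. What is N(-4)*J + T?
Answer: 23/5 ≈ 4.6000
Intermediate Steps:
J = ⅕ (J = 1/5 = 1*(⅕) = ⅕ ≈ 0.20000)
N(-4)*J + T = (-1 - 1*(-4))*(⅕) + 4 = (-1 + 4)*(⅕) + 4 = 3*(⅕) + 4 = ⅗ + 4 = 23/5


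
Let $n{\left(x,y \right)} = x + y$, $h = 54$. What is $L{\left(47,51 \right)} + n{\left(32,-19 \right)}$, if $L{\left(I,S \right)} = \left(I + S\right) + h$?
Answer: $165$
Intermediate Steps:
$L{\left(I,S \right)} = 54 + I + S$ ($L{\left(I,S \right)} = \left(I + S\right) + 54 = 54 + I + S$)
$L{\left(47,51 \right)} + n{\left(32,-19 \right)} = \left(54 + 47 + 51\right) + \left(32 - 19\right) = 152 + 13 = 165$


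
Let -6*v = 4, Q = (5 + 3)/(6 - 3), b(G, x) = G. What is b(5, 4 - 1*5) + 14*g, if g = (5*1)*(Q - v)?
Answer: 715/3 ≈ 238.33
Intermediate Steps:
Q = 8/3 ≈ 2.6667
v = -2/3 (v = -1/6*4 = -2/3 ≈ -0.66667)
g = 50/3 (g = (5*1)*(8/3 - 1*(-2/3)) = 5*(8/3 + 2/3) = 5*(10/3) = 50/3 ≈ 16.667)
b(5, 4 - 1*5) + 14*g = 5 + 14*(50/3) = 5 + 700/3 = 715/3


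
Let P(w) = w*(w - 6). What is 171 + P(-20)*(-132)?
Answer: -68469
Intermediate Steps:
P(w) = w*(-6 + w)
171 + P(-20)*(-132) = 171 - 20*(-6 - 20)*(-132) = 171 - 20*(-26)*(-132) = 171 + 520*(-132) = 171 - 68640 = -68469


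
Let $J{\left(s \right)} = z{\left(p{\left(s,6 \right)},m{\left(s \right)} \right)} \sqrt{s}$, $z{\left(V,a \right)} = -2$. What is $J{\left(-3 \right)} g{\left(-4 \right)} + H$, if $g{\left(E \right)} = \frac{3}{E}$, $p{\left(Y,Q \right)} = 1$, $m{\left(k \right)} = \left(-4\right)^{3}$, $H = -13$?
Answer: $-13 + \frac{3 i \sqrt{3}}{2} \approx -13.0 + 2.5981 i$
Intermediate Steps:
$m{\left(k \right)} = -64$
$J{\left(s \right)} = - 2 \sqrt{s}$
$J{\left(-3 \right)} g{\left(-4 \right)} + H = - 2 \sqrt{-3} \frac{3}{-4} - 13 = - 2 i \sqrt{3} \cdot 3 \left(- \frac{1}{4}\right) - 13 = - 2 i \sqrt{3} \left(- \frac{3}{4}\right) - 13 = \frac{3 i \sqrt{3}}{2} - 13 = -13 + \frac{3 i \sqrt{3}}{2}$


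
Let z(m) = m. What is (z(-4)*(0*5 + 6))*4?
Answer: -96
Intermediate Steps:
(z(-4)*(0*5 + 6))*4 = -4*(0*5 + 6)*4 = -4*(0 + 6)*4 = -4*6*4 = -24*4 = -96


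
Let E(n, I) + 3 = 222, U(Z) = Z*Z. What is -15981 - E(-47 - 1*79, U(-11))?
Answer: -16200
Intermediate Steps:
U(Z) = Z²
E(n, I) = 219 (E(n, I) = -3 + 222 = 219)
-15981 - E(-47 - 1*79, U(-11)) = -15981 - 1*219 = -15981 - 219 = -16200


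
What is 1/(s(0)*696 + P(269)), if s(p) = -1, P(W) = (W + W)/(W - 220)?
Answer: -49/33566 ≈ -0.0014598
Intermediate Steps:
P(W) = 2*W/(-220 + W) (P(W) = (2*W)/(-220 + W) = 2*W/(-220 + W))
1/(s(0)*696 + P(269)) = 1/(-1*696 + 2*269/(-220 + 269)) = 1/(-696 + 2*269/49) = 1/(-696 + 2*269*(1/49)) = 1/(-696 + 538/49) = 1/(-33566/49) = -49/33566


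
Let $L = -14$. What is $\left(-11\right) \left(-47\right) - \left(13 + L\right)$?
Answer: $518$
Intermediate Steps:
$\left(-11\right) \left(-47\right) - \left(13 + L\right) = \left(-11\right) \left(-47\right) - -1 = 517 + \left(-13 + 14\right) = 517 + 1 = 518$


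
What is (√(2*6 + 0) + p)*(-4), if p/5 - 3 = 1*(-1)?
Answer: -40 - 8*√3 ≈ -53.856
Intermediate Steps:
p = 10 (p = 15 + 5*(1*(-1)) = 15 + 5*(-1) = 15 - 5 = 10)
(√(2*6 + 0) + p)*(-4) = (√(2*6 + 0) + 10)*(-4) = (√(12 + 0) + 10)*(-4) = (√12 + 10)*(-4) = (2*√3 + 10)*(-4) = (10 + 2*√3)*(-4) = -40 - 8*√3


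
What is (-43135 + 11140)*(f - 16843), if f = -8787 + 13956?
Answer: 373509630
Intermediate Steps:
f = 5169
(-43135 + 11140)*(f - 16843) = (-43135 + 11140)*(5169 - 16843) = -31995*(-11674) = 373509630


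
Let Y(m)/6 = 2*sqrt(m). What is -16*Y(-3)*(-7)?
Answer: 1344*I*sqrt(3) ≈ 2327.9*I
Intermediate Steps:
Y(m) = 12*sqrt(m) (Y(m) = 6*(2*sqrt(m)) = 12*sqrt(m))
-16*Y(-3)*(-7) = -192*sqrt(-3)*(-7) = -192*I*sqrt(3)*(-7) = 1344*I*sqrt(3)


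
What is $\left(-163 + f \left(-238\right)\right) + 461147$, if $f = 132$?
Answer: $429568$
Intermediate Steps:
$\left(-163 + f \left(-238\right)\right) + 461147 = \left(-163 + 132 \left(-238\right)\right) + 461147 = \left(-163 - 31416\right) + 461147 = -31579 + 461147 = 429568$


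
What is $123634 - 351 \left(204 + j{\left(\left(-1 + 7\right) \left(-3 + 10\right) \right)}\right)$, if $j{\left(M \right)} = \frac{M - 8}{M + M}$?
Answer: $\frac{726431}{14} \approx 51888.0$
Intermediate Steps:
$j{\left(M \right)} = \frac{-8 + M}{2 M}$
$123634 - 351 \left(204 + j{\left(\left(-1 + 7\right) \left(-3 + 10\right) \right)}\right) = 123634 - 351 \left(204 + \frac{-8 + \left(-1 + 7\right) \left(-3 + 10\right)}{2 \left(-1 + 7\right) \left(-3 + 10\right)}\right) = 123634 - 351 \left(204 + \frac{-8 + 6 \cdot 7}{2 \cdot 6 \cdot 7}\right) = 123634 - 351 \left(204 + \frac{-8 + 42}{2 \cdot 42}\right) = 123634 - 351 \left(204 + \frac{1}{2} \cdot \frac{1}{42} \cdot 34\right) = 123634 - 351 \left(204 + \frac{17}{42}\right) = 123634 - 351 \cdot \frac{8585}{42} = 123634 - \frac{1004445}{14} = \frac{726431}{14}$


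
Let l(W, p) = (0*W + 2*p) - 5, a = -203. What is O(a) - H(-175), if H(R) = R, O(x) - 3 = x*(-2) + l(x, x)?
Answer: 173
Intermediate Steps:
l(W, p) = -5 + 2*p (l(W, p) = (0 + 2*p) - 5 = 2*p - 5 = -5 + 2*p)
O(x) = -2 (O(x) = 3 + (x*(-2) + (-5 + 2*x)) = 3 + (-2*x + (-5 + 2*x)) = 3 - 5 = -2)
O(a) - H(-175) = -2 - 1*(-175) = -2 + 175 = 173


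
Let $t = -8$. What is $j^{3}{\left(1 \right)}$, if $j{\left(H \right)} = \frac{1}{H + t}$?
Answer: $- \frac{1}{343} \approx -0.0029155$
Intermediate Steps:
$j{\left(H \right)} = \frac{1}{-8 + H}$ ($j{\left(H \right)} = \frac{1}{H - 8} = \frac{1}{-8 + H}$)
$j^{3}{\left(1 \right)} = \left(\frac{1}{-8 + 1}\right)^{3} = \left(\frac{1}{-7}\right)^{3} = \left(- \frac{1}{7}\right)^{3} = - \frac{1}{343}$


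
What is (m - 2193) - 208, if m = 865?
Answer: -1536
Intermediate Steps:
(m - 2193) - 208 = (865 - 2193) - 208 = -1328 - 208 = -1536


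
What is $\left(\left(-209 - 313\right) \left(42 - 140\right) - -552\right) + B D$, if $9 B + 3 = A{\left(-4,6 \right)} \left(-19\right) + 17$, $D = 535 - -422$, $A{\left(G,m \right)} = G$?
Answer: $61278$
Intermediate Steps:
$D = 957$ ($D = 535 + 422 = 957$)
$B = 10$ ($B = - \frac{1}{3} + \frac{\left(-4\right) \left(-19\right) + 17}{9} = - \frac{1}{3} + \frac{76 + 17}{9} = - \frac{1}{3} + \frac{1}{9} \cdot 93 = - \frac{1}{3} + \frac{31}{3} = 10$)
$\left(\left(-209 - 313\right) \left(42 - 140\right) - -552\right) + B D = \left(\left(-209 - 313\right) \left(42 - 140\right) - -552\right) + 10 \cdot 957 = \left(\left(-522\right) \left(-98\right) + 552\right) + 9570 = \left(51156 + 552\right) + 9570 = 51708 + 9570 = 61278$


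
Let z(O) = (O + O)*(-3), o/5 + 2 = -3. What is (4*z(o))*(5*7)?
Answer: 21000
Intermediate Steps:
o = -25 (o = -10 + 5*(-3) = -10 - 15 = -25)
z(O) = -6*O (z(O) = (2*O)*(-3) = -6*O)
(4*z(o))*(5*7) = (4*(-6*(-25)))*(5*7) = (4*150)*35 = 600*35 = 21000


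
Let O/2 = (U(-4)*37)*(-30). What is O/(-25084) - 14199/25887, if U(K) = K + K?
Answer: -67993403/54112459 ≈ -1.2565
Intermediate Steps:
U(K) = 2*K
O = 17760 (O = 2*(((2*(-4))*37)*(-30)) = 2*(-8*37*(-30)) = 2*(-296*(-30)) = 2*8880 = 17760)
O/(-25084) - 14199/25887 = 17760/(-25084) - 14199/25887 = 17760*(-1/25084) - 14199*1/25887 = -4440/6271 - 4733/8629 = -67993403/54112459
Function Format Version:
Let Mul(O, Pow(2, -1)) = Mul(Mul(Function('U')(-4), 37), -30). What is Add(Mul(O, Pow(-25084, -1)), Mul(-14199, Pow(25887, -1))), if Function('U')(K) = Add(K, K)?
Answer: Rational(-67993403, 54112459) ≈ -1.2565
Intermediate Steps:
Function('U')(K) = Mul(2, K)
O = 17760 (O = Mul(2, Mul(Mul(Mul(2, -4), 37), -30)) = Mul(2, Mul(Mul(-8, 37), -30)) = Mul(2, Mul(-296, -30)) = Mul(2, 8880) = 17760)
Add(Mul(O, Pow(-25084, -1)), Mul(-14199, Pow(25887, -1))) = Add(Mul(17760, Pow(-25084, -1)), Mul(-14199, Pow(25887, -1))) = Add(Mul(17760, Rational(-1, 25084)), Mul(-14199, Rational(1, 25887))) = Add(Rational(-4440, 6271), Rational(-4733, 8629)) = Rational(-67993403, 54112459)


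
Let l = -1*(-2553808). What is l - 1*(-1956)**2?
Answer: -1272128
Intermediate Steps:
l = 2553808
l - 1*(-1956)**2 = 2553808 - 1*(-1956)**2 = 2553808 - 1*3825936 = 2553808 - 3825936 = -1272128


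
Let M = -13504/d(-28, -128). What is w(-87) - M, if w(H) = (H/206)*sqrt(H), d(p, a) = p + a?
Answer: -3376/39 - 87*I*sqrt(87)/206 ≈ -86.564 - 3.9392*I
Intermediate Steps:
d(p, a) = a + p
M = 3376/39 (M = -13504/(-128 - 28) = -13504/(-156) = -13504*(-1/156) = 3376/39 ≈ 86.564)
w(H) = H**(3/2)/206 (w(H) = (H*(1/206))*sqrt(H) = (H/206)*sqrt(H) = H**(3/2)/206)
w(-87) - M = (-87)**(3/2)/206 - 1*3376/39 = (-87*I*sqrt(87))/206 - 3376/39 = -87*I*sqrt(87)/206 - 3376/39 = -3376/39 - 87*I*sqrt(87)/206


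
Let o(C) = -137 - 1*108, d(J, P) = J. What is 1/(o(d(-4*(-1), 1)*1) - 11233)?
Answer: -1/11478 ≈ -8.7123e-5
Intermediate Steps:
o(C) = -245 (o(C) = -137 - 108 = -245)
1/(o(d(-4*(-1), 1)*1) - 11233) = 1/(-245 - 11233) = 1/(-11478) = -1/11478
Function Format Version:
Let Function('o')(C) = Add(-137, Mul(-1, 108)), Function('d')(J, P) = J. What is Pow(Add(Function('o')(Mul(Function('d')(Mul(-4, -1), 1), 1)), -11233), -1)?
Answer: Rational(-1, 11478) ≈ -8.7123e-5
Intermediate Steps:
Function('o')(C) = -245 (Function('o')(C) = Add(-137, -108) = -245)
Pow(Add(Function('o')(Mul(Function('d')(Mul(-4, -1), 1), 1)), -11233), -1) = Pow(Add(-245, -11233), -1) = Pow(-11478, -1) = Rational(-1, 11478)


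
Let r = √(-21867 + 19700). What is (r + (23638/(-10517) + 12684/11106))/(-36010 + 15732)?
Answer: 10760500/197375578413 - I*√2167/20278 ≈ 5.4518e-5 - 0.0022956*I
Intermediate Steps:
r = I*√2167 (r = √(-2167) = I*√2167 ≈ 46.551*I)
(r + (23638/(-10517) + 12684/11106))/(-36010 + 15732) = (I*√2167 + (23638/(-10517) + 12684/11106))/(-36010 + 15732) = (I*√2167 + (23638*(-1/10517) + 12684*(1/11106)))/(-20278) = (I*√2167 + (-23638/10517 + 2114/1851))*(-1/20278) = (I*√2167 - 21521000/19466967)*(-1/20278) = (-21521000/19466967 + I*√2167)*(-1/20278) = 10760500/197375578413 - I*√2167/20278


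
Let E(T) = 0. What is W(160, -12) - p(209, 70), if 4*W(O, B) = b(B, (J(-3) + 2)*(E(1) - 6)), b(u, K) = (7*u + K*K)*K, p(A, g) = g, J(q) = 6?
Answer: -26710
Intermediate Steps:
b(u, K) = K*(K**2 + 7*u) (b(u, K) = (7*u + K**2)*K = (K**2 + 7*u)*K = K*(K**2 + 7*u))
W(O, B) = -27648 - 84*B (W(O, B) = (((6 + 2)*(0 - 6))*(((6 + 2)*(0 - 6))**2 + 7*B))/4 = ((8*(-6))*((8*(-6))**2 + 7*B))/4 = (-48*((-48)**2 + 7*B))/4 = (-48*(2304 + 7*B))/4 = (-110592 - 336*B)/4 = -27648 - 84*B)
W(160, -12) - p(209, 70) = (-27648 - 84*(-12)) - 1*70 = (-27648 + 1008) - 70 = -26640 - 70 = -26710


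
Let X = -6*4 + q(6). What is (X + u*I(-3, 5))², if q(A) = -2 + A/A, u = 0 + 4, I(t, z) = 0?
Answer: 625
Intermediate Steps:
u = 4
q(A) = -1 (q(A) = -2 + 1 = -1)
X = -25 (X = -6*4 - 1 = -24 - 1 = -25)
(X + u*I(-3, 5))² = (-25 + 4*0)² = (-25 + 0)² = (-25)² = 625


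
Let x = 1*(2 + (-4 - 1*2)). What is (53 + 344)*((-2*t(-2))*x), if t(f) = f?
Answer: -6352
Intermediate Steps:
x = -4 (x = 1*(2 + (-4 - 2)) = 1*(2 - 6) = 1*(-4) = -4)
(53 + 344)*((-2*t(-2))*x) = (53 + 344)*(-2*(-2)*(-4)) = 397*(4*(-4)) = 397*(-16) = -6352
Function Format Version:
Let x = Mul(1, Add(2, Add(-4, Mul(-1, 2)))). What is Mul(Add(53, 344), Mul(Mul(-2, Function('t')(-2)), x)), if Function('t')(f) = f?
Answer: -6352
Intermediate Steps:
x = -4 (x = Mul(1, Add(2, Add(-4, -2))) = Mul(1, Add(2, -6)) = Mul(1, -4) = -4)
Mul(Add(53, 344), Mul(Mul(-2, Function('t')(-2)), x)) = Mul(Add(53, 344), Mul(Mul(-2, -2), -4)) = Mul(397, Mul(4, -4)) = Mul(397, -16) = -6352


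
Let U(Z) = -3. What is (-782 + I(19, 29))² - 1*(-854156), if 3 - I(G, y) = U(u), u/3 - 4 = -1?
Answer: 1456332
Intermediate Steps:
u = 9 (u = 12 + 3*(-1) = 12 - 3 = 9)
I(G, y) = 6 (I(G, y) = 3 - 1*(-3) = 3 + 3 = 6)
(-782 + I(19, 29))² - 1*(-854156) = (-782 + 6)² - 1*(-854156) = (-776)² + 854156 = 602176 + 854156 = 1456332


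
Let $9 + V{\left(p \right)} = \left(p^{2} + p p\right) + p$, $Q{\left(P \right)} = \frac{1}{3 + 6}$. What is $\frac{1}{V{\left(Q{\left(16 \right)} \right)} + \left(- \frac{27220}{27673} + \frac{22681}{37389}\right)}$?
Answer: $- \frac{27935976519}{258162100291} \approx -0.10821$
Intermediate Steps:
$Q{\left(P \right)} = \frac{1}{9}$
$V{\left(p \right)} = -9 + p + 2 p^{2}$ ($V{\left(p \right)} = -9 + \left(\left(p^{2} + p p\right) + p\right) = -9 + \left(\left(p^{2} + p^{2}\right) + p\right) = -9 + \left(2 p^{2} + p\right) = -9 + \left(p + 2 p^{2}\right) = -9 + p + 2 p^{2}$)
$\frac{1}{V{\left(Q{\left(16 \right)} \right)} + \left(- \frac{27220}{27673} + \frac{22681}{37389}\right)} = \frac{1}{\left(-9 + \frac{1}{9} + \frac{2}{81}\right) + \left(- \frac{27220}{27673} + \frac{22681}{37389}\right)} = \frac{1}{- \frac{718}{81} - \frac{390077267}{1034665797}} = \frac{1}{- \frac{258162100291}{27935976519}} = - \frac{27935976519}{258162100291}$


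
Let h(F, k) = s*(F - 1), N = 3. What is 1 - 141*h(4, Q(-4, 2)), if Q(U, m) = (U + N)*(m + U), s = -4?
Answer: 1693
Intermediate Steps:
Q(U, m) = (3 + U)*(U + m) (Q(U, m) = (U + 3)*(m + U) = (3 + U)*(U + m))
h(F, k) = 4 - 4*F (h(F, k) = -4*(F - 1) = -4*(-1 + F) = 4 - 4*F)
1 - 141*h(4, Q(-4, 2)) = 1 - 141*(4 - 4*4) = 1 - 141*(4 - 16) = 1 - 141*(-12) = 1 + 1692 = 1693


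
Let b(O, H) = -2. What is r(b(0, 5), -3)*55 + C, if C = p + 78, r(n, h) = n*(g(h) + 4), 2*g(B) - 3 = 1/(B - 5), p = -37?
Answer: -4457/8 ≈ -557.13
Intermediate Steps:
g(B) = 3/2 + 1/(2*(-5 + B)) (g(B) = 3/2 + 1/(2*(B - 5)) = 3/2 + 1/(2*(-5 + B)))
r(n, h) = n*(4 + (-14 + 3*h)/(2*(-5 + h))) (r(n, h) = n*((-14 + 3*h)/(2*(-5 + h)) + 4) = n*(4 + (-14 + 3*h)/(2*(-5 + h))))
C = 41 (C = -37 + 78 = 41)
r(b(0, 5), -3)*55 + C = ((½)*(-2)*(-54 + 11*(-3))/(-5 - 3))*55 + 41 = ((½)*(-2)*(-54 - 33)/(-8))*55 + 41 = ((½)*(-2)*(-⅛)*(-87))*55 + 41 = -87/8*55 + 41 = -4785/8 + 41 = -4457/8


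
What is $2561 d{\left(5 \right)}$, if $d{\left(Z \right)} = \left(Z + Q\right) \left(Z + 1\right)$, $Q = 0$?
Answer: $76830$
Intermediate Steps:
$d{\left(Z \right)} = Z \left(1 + Z\right)$ ($d{\left(Z \right)} = \left(Z + 0\right) \left(Z + 1\right) = Z \left(1 + Z\right)$)
$2561 d{\left(5 \right)} = 2561 \cdot 5 \left(1 + 5\right) = 2561 \cdot 5 \cdot 6 = 2561 \cdot 30 = 76830$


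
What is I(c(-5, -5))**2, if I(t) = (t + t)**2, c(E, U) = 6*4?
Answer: 5308416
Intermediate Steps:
c(E, U) = 24
I(t) = 4*t**2 (I(t) = (2*t)**2 = 4*t**2)
I(c(-5, -5))**2 = (4*24**2)**2 = (4*576)**2 = 2304**2 = 5308416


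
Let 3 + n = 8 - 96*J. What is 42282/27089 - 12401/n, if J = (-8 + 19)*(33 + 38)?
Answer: 3505854511/2030889419 ≈ 1.7263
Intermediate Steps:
J = 781 (J = 11*71 = 781)
n = -74971 (n = -3 + (8 - 96*781) = -3 + (8 - 74976) = -3 - 74968 = -74971)
42282/27089 - 12401/n = 42282/27089 - 12401/(-74971) = 42282*(1/27089) - 12401*(-1/74971) = 42282/27089 + 12401/74971 = 3505854511/2030889419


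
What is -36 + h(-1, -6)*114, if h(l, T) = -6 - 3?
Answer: -1062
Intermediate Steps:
h(l, T) = -9
-36 + h(-1, -6)*114 = -36 - 9*114 = -36 - 1026 = -1062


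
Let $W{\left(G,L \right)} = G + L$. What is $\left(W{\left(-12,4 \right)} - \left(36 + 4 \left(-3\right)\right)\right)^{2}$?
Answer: $1024$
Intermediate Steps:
$\left(W{\left(-12,4 \right)} - \left(36 + 4 \left(-3\right)\right)\right)^{2} = \left(\left(-12 + 4\right) - \left(36 + 4 \left(-3\right)\right)\right)^{2} = \left(-8 - 24\right)^{2} = \left(-32\right)^{2} = 1024$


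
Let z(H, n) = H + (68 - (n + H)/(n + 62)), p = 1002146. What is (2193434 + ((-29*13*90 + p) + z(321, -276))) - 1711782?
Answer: 310355043/214 ≈ 1.4503e+6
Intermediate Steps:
z(H, n) = 68 + H - (H + n)/(62 + n) (z(H, n) = H + (68 - (H + n)/(62 + n)) = 68 + H - (H + n)/(62 + n))
(2193434 + ((-29*13*90 + p) + z(321, -276))) - 1711782 = (2193434 + ((-29*13*90 + 1002146) + (4216 + 61*321 + 67*(-276) + 321*(-276))/(62 - 276))) - 1711782 = (2193434 + ((-377*90 + 1002146) + (4216 + 19581 - 18492 - 88596)/(-214))) - 1711782 = (2193434 + ((-33930 + 1002146) - 1/214*(-83291))) - 1711782 = (2193434 + (968216 + 83291/214)) - 1711782 = (2193434 + 207281515/214) - 1711782 = 676676391/214 - 1711782 = 310355043/214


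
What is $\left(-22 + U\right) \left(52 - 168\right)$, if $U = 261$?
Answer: $-27724$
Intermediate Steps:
$\left(-22 + U\right) \left(52 - 168\right) = \left(-22 + 261\right) \left(52 - 168\right) = 239 \left(-116\right) = -27724$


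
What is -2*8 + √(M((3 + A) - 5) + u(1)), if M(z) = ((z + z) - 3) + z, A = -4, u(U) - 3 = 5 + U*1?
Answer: -16 + 2*I*√3 ≈ -16.0 + 3.4641*I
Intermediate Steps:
u(U) = 8 + U (u(U) = 3 + (5 + U*1) = 3 + (5 + U) = 8 + U)
M(z) = -3 + 3*z (M(z) = (2*z - 3) + z = (-3 + 2*z) + z = -3 + 3*z)
-2*8 + √(M((3 + A) - 5) + u(1)) = -2*8 + √((-3 + 3*((3 - 4) - 5)) + (8 + 1)) = -16 + √((-3 + 3*(-1 - 5)) + 9) = -16 + √((-3 + 3*(-6)) + 9) = -16 + √((-3 - 18) + 9) = -16 + √(-21 + 9) = -16 + √(-12) = -16 + 2*I*√3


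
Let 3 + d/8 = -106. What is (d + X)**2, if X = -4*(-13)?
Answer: 672400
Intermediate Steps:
d = -872 (d = -24 + 8*(-106) = -24 - 848 = -872)
X = 52
(d + X)**2 = (-872 + 52)**2 = (-820)**2 = 672400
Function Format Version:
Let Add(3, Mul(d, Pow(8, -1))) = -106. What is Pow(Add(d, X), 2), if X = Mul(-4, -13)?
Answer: 672400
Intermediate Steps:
d = -872 (d = Add(-24, Mul(8, -106)) = Add(-24, -848) = -872)
X = 52
Pow(Add(d, X), 2) = Pow(Add(-872, 52), 2) = Pow(-820, 2) = 672400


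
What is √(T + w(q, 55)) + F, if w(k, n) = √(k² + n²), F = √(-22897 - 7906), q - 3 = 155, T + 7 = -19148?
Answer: √(-19155 + √27989) + I*√30803 ≈ 313.3*I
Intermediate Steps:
T = -19155 (T = -7 - 19148 = -19155)
q = 158 (q = 3 + 155 = 158)
F = I*√30803 (F = √(-30803) = I*√30803 ≈ 175.51*I)
√(T + w(q, 55)) + F = √(-19155 + √(158² + 55²)) + I*√30803 = √(-19155 + √(24964 + 3025)) + I*√30803 = √(-19155 + √27989) + I*√30803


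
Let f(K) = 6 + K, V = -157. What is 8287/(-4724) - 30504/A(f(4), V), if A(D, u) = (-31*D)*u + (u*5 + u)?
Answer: -33726427/14091692 ≈ -2.3934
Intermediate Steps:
A(D, u) = 6*u - 31*D*u (A(D, u) = -31*D*u + (5*u + u) = -31*D*u + 6*u = 6*u - 31*D*u)
8287/(-4724) - 30504/A(f(4), V) = 8287/(-4724) - 30504*(-1/(157*(6 - 31*(6 + 4)))) = 8287*(-1/4724) - 30504*(-1/(157*(6 - 31*10))) = -8287/4724 - 30504*(-1/(157*(6 - 310))) = -8287/4724 - 30504/((-157*(-304))) = -8287/4724 - 30504/47728 = -8287/4724 - 30504*1/47728 = -8287/4724 - 3813/5966 = -33726427/14091692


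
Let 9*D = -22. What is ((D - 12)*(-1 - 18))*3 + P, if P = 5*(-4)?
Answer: 2410/3 ≈ 803.33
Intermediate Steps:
D = -22/9 (D = (⅑)*(-22) = -22/9 ≈ -2.4444)
P = -20
((D - 12)*(-1 - 18))*3 + P = ((-22/9 - 12)*(-1 - 18))*3 - 20 = -130/9*(-19)*3 - 20 = (2470/9)*3 - 20 = 2470/3 - 20 = 2410/3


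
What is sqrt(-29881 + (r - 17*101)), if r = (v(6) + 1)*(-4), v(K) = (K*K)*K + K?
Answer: 57*I*sqrt(10) ≈ 180.25*I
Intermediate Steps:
v(K) = K + K**3 (v(K) = K**2*K + K = K**3 + K = K + K**3)
r = -892 (r = ((6 + 6**3) + 1)*(-4) = ((6 + 216) + 1)*(-4) = (222 + 1)*(-4) = 223*(-4) = -892)
sqrt(-29881 + (r - 17*101)) = sqrt(-29881 + (-892 - 17*101)) = sqrt(-29881 + (-892 - 1717)) = sqrt(-29881 - 2609) = sqrt(-32490) = 57*I*sqrt(10)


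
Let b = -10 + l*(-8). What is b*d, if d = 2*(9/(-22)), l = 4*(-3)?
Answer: -774/11 ≈ -70.364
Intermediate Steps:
l = -12
b = 86 (b = -10 - 12*(-8) = -10 + 96 = 86)
d = -9/11 (d = 2*(9*(-1/22)) = 2*(-9/22) = -9/11 ≈ -0.81818)
b*d = 86*(-9/11) = -774/11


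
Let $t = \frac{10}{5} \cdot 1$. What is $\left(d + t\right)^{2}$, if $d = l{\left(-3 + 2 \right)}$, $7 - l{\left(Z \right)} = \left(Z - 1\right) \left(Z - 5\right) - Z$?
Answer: $16$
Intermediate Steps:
$l{\left(Z \right)} = 7 + Z - \left(-1 + Z\right) \left(-5 + Z\right)$ ($l{\left(Z \right)} = 7 - \left(\left(Z - 1\right) \left(Z - 5\right) - Z\right) = 7 - \left(\left(-1 + Z\right) \left(-5 + Z\right) - Z\right) = 7 - \left(- Z + \left(-1 + Z\right) \left(-5 + Z\right)\right) = 7 + \left(Z - \left(-1 + Z\right) \left(-5 + Z\right)\right) = 7 + Z - \left(-1 + Z\right) \left(-5 + Z\right)$)
$d = -6$ ($d = 2 - \left(-3 + 2\right)^{2} + 7 \left(-3 + 2\right) = 2 - \left(-1\right)^{2} + 7 \left(-1\right) = 2 - 1 - 7 = -6$)
$t = 2$ ($t = 10 \cdot \frac{1}{5} \cdot 1 = 2 \cdot 1 = 2$)
$\left(d + t\right)^{2} = \left(-6 + 2\right)^{2} = \left(-4\right)^{2} = 16$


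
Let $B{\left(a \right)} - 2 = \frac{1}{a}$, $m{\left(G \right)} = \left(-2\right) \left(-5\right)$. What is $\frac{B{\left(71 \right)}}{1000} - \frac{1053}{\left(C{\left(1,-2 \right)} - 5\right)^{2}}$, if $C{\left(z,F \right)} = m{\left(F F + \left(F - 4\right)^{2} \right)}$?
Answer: $- \frac{2990377}{71000} \approx -42.118$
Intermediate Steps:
$m{\left(G \right)} = 10$
$C{\left(z,F \right)} = 10$
$B{\left(a \right)} = 2 + \frac{1}{a}$
$\frac{B{\left(71 \right)}}{1000} - \frac{1053}{\left(C{\left(1,-2 \right)} - 5\right)^{2}} = \frac{2 + \frac{1}{71}}{1000} - \frac{1053}{\left(10 - 5\right)^{2}} = \left(2 + \frac{1}{71}\right) \frac{1}{1000} - \frac{1053}{5^{2}} = \frac{143}{71} \cdot \frac{1}{1000} - \frac{1053}{25} = \frac{143}{71000} - \frac{1053}{25} = - \frac{2990377}{71000}$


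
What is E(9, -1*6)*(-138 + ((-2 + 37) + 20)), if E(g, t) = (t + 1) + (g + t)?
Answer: 166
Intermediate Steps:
E(g, t) = 1 + g + 2*t (E(g, t) = (1 + t) + (g + t) = 1 + g + 2*t)
E(9, -1*6)*(-138 + ((-2 + 37) + 20)) = (1 + 9 + 2*(-1*6))*(-138 + ((-2 + 37) + 20)) = (1 + 9 + 2*(-6))*(-138 + (35 + 20)) = (1 + 9 - 12)*(-138 + 55) = -2*(-83) = 166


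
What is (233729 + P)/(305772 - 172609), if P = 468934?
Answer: 702663/133163 ≈ 5.2767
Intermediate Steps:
(233729 + P)/(305772 - 172609) = (233729 + 468934)/(305772 - 172609) = 702663/133163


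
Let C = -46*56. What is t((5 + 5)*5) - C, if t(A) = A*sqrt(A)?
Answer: 2576 + 250*sqrt(2) ≈ 2929.6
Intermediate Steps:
t(A) = A**(3/2)
C = -2576
t((5 + 5)*5) - C = ((5 + 5)*5)**(3/2) - 1*(-2576) = (10*5)**(3/2) + 2576 = 50**(3/2) + 2576 = 250*sqrt(2) + 2576 = 2576 + 250*sqrt(2)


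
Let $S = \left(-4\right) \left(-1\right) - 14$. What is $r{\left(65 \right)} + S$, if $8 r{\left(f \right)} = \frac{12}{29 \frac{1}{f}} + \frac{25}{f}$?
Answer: $- \frac{19875}{3016} \approx -6.5899$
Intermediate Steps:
$r{\left(f \right)} = \frac{3 f}{58} + \frac{25}{8 f}$ ($r{\left(f \right)} = \frac{\frac{12}{29 \frac{1}{f}} + \frac{25}{f}}{8} = \frac{12 \frac{f}{29} + \frac{25}{f}}{8} = \frac{\frac{12 f}{29} + \frac{25}{f}}{8} = \frac{\frac{25}{f} + \frac{12 f}{29}}{8} = \frac{3 f}{58} + \frac{25}{8 f}$)
$S = -10$ ($S = 4 - 14 = -10$)
$r{\left(65 \right)} + S = \frac{725 + 12 \cdot 65^{2}}{232 \cdot 65} - 10 = \frac{1}{232} \cdot \frac{1}{65} \left(725 + 12 \cdot 4225\right) - 10 = \frac{1}{232} \cdot \frac{1}{65} \left(725 + 50700\right) - 10 = \frac{1}{232} \cdot \frac{1}{65} \cdot 51425 - 10 = \frac{10285}{3016} - 10 = - \frac{19875}{3016}$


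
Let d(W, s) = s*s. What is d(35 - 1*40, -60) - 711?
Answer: 2889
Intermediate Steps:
d(W, s) = s²
d(35 - 1*40, -60) - 711 = (-60)² - 711 = 3600 - 711 = 2889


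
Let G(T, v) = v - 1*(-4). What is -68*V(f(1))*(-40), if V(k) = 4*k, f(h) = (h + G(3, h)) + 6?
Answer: 130560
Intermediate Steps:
G(T, v) = 4 + v (G(T, v) = v + 4 = 4 + v)
f(h) = 10 + 2*h (f(h) = (h + (4 + h)) + 6 = (4 + 2*h) + 6 = 10 + 2*h)
-68*V(f(1))*(-40) = -272*(10 + 2*1)*(-40) = -272*(10 + 2)*(-40) = -272*12*(-40) = -68*48*(-40) = -3264*(-40) = 130560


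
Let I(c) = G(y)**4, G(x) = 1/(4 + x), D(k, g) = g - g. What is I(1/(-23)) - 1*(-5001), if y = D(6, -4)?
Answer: 1280257/256 ≈ 5001.0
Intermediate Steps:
D(k, g) = 0
y = 0
I(c) = 1/256 (I(c) = (1/(4 + 0))**4 = (1/4)**4 = 1/256)
I(1/(-23)) - 1*(-5001) = 1/256 - 1*(-5001) = 1/256 + 5001 = 1280257/256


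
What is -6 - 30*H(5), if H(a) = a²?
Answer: -756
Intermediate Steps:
-6 - 30*H(5) = -6 - 30*5² = -6 - 30*25 = -6 - 750 = -756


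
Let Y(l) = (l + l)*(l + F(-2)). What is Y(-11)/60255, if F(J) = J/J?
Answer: 44/12051 ≈ 0.0036511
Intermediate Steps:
F(J) = 1
Y(l) = 2*l*(1 + l) (Y(l) = (l + l)*(l + 1) = (2*l)*(1 + l) = 2*l*(1 + l))
Y(-11)/60255 = (2*(-11)*(1 - 11))/60255 = (2*(-11)*(-10))*(1/60255) = 220*(1/60255) = 44/12051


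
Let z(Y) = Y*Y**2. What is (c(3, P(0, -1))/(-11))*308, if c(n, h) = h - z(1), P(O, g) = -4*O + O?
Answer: 28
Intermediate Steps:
z(Y) = Y**3
P(O, g) = -3*O
c(n, h) = -1 + h (c(n, h) = h - 1*1**3 = h - 1*1 = h - 1 = -1 + h)
(c(3, P(0, -1))/(-11))*308 = ((-1 - 3*0)/(-11))*308 = ((-1 + 0)*(-1/11))*308 = -1*(-1/11)*308 = (1/11)*308 = 28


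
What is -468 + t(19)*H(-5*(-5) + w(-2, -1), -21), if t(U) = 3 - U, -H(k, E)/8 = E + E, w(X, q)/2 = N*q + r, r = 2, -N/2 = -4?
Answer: -5844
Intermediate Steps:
N = 8 (N = -2*(-4) = 8)
w(X, q) = 4 + 16*q (w(X, q) = 2*(8*q + 2) = 2*(2 + 8*q) = 4 + 16*q)
H(k, E) = -16*E (H(k, E) = -8*(E + E) = -16*E)
-468 + t(19)*H(-5*(-5) + w(-2, -1), -21) = -468 + (3 - 1*19)*(-16*(-21)) = -468 + (3 - 19)*336 = -468 - 16*336 = -468 - 5376 = -5844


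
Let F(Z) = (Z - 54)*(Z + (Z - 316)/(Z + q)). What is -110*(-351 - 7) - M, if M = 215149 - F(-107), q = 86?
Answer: -161785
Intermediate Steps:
F(Z) = (-54 + Z)*(Z + (-316 + Z)/(86 + Z)) (F(Z) = (Z - 54)*(Z + (Z - 316)/(Z + 86)) = (-54 + Z)*(Z + (-316 + Z)/(86 + Z)))
M = 201165 (M = 215149 - (17064 + (-107)³ - 5014*(-107) + 33*(-107)²)/(86 - 107) = 215149 - (17064 - 1225043 + 536498 + 33*11449)/(-21) = 215149 - (-1)*(17064 - 1225043 + 536498 + 377817)/21 = 215149 - (-1)*(-293664)/21 = 215149 - 1*13984 = 215149 - 13984 = 201165)
-110*(-351 - 7) - M = -110*(-351 - 7) - 1*201165 = -110*(-358) - 201165 = 39380 - 201165 = -161785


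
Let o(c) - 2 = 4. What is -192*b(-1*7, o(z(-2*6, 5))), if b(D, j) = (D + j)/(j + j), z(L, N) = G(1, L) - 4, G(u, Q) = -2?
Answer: 16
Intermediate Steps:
z(L, N) = -6 (z(L, N) = -2 - 4 = -6)
o(c) = 6 (o(c) = 2 + 4 = 6)
b(D, j) = (D + j)/(2*j) (b(D, j) = (D + j)/((2*j)) = (D + j)*(1/(2*j)) = (D + j)/(2*j))
-192*b(-1*7, o(z(-2*6, 5))) = -96*(-1*7 + 6)/6 = -96*(-7 + 6)/6 = -96*(-1)/6 = -192*(-1/12) = 16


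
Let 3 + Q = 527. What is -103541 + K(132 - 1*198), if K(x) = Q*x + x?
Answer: -138191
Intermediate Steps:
Q = 524 (Q = -3 + 527 = 524)
K(x) = 525*x (K(x) = 524*x + x = 525*x)
-103541 + K(132 - 1*198) = -103541 + 525*(132 - 1*198) = -103541 + 525*(132 - 198) = -103541 + 525*(-66) = -103541 - 34650 = -138191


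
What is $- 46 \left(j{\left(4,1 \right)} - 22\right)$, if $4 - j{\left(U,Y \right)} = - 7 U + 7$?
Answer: $-138$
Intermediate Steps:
$j{\left(U,Y \right)} = -3 + 7 U$ ($j{\left(U,Y \right)} = 4 - \left(- 7 U + 7\right) = 4 - \left(7 - 7 U\right) = 4 + \left(-7 + 7 U\right) = -3 + 7 U$)
$- 46 \left(j{\left(4,1 \right)} - 22\right) = - 46 \left(\left(-3 + 7 \cdot 4\right) - 22\right) = - 46 \left(\left(-3 + 28\right) - 22\right) = - 46 \left(25 - 22\right) = \left(-46\right) 3 = -138$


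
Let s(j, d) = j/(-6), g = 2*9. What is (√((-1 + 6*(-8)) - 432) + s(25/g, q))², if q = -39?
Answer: (-25 + 108*I*√481)²/11664 ≈ -480.95 - 10.154*I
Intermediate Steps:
g = 18
s(j, d) = -j/6 (s(j, d) = j*(-⅙) = -j/6)
(√((-1 + 6*(-8)) - 432) + s(25/g, q))² = (√((-1 + 6*(-8)) - 432) - 25/(6*18))² = (√((-1 - 48) - 432) - 25/(6*18))² = (√(-49 - 432) - ⅙*25/18)² = (√(-481) - 25/108)² = (I*√481 - 25/108)² = (-25/108 + I*√481)²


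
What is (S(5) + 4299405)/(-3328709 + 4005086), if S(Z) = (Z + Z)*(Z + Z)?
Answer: 4299505/676377 ≈ 6.3567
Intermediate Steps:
S(Z) = 4*Z² (S(Z) = (2*Z)*(2*Z) = 4*Z²)
(S(5) + 4299405)/(-3328709 + 4005086) = (4*5² + 4299405)/(-3328709 + 4005086) = (4*25 + 4299405)/676377 = (100 + 4299405)*(1/676377) = 4299505*(1/676377) = 4299505/676377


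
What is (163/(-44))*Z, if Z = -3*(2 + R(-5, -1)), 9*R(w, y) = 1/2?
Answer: 6031/264 ≈ 22.845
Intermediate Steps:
R(w, y) = 1/18 (R(w, y) = (1/9)/2 = (1/9)*(1/2) = 1/18)
Z = -37/6 (Z = -3*(2 + 1/18) = -3*37/18 = -37/6 ≈ -6.1667)
(163/(-44))*Z = (163/(-44))*(-37/6) = (163*(-1/44))*(-37/6) = -163/44*(-37/6) = 6031/264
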